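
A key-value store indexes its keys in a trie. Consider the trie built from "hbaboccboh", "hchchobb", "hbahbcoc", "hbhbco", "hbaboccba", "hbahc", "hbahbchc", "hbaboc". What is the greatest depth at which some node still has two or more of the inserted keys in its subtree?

Look for the deepest trie node that still has at least two words in its subtree.
"hbaboccba" and "hbaboccboh" agree on "hbaboccb" (8 characters) before diverging; nothing deeper is shared.
Longest shared-prefix length: 8

8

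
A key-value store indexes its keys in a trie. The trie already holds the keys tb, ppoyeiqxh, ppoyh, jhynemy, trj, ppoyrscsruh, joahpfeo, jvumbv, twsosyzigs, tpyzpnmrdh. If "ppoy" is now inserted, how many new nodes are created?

Every character of "ppoy" already lies on an existing path (it is a prefix of some stored word).
No new nodes are needed: 0.

0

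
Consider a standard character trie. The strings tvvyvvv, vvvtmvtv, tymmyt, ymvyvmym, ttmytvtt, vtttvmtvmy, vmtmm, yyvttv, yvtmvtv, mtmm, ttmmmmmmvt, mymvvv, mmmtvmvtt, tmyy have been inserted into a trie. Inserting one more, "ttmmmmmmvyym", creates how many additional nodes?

3

"ttmmmmmmv" is already a path in the trie; the remaining "yym" must be added.
New nodes needed: |"ttmmmmmmvyym"| − 9 = 12 − 9 = 3.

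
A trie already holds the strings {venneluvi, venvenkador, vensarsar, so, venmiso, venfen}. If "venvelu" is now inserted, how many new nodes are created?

2

The longest prefix of "venvelu" already in the trie is "venve" (length 5).
New nodes needed: |"venvelu"| − 5 = 7 − 5 = 2.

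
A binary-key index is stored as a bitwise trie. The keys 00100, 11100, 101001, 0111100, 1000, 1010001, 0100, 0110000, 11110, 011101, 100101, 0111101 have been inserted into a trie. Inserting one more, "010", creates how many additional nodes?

0

Every character of "010" already lies on an existing path (it is a prefix of some stored word).
No new nodes are needed: 0.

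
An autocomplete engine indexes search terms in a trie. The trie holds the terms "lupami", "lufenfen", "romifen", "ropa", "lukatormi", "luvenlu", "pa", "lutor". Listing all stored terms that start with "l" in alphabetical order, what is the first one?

lufenfen

Filter for "l…" and sort: "lufenfen", "lukatormi", "lupami", "lutor", "luvenlu"
The 1st is lufenfen.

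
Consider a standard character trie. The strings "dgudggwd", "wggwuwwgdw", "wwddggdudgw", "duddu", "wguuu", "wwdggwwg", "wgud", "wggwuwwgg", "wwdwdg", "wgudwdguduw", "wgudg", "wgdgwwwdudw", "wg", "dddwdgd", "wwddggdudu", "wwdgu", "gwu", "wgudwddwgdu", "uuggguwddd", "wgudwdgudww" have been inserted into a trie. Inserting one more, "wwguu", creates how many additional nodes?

"ww" is already a path in the trie; the remaining "guu" must be added.
New nodes needed: |"wwguu"| − 2 = 5 − 2 = 3.

3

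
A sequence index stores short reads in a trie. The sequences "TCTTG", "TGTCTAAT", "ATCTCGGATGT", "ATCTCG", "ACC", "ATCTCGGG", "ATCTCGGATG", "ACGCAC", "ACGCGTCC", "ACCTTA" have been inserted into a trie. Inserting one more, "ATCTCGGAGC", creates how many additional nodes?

2

"ATCTCGGA" is already a path in the trie; the remaining "GC" must be added.
New nodes needed: |"ATCTCGGAGC"| − 8 = 10 − 8 = 2.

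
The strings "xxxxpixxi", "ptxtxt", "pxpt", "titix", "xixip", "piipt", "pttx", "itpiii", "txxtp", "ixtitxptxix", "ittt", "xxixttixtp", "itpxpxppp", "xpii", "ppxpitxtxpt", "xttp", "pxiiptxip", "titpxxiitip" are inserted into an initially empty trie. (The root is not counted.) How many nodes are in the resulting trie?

100

Insert word by word; a character creates a node only if that edge doesn't already exist:
  "xxxxpixxi" → 9 new (x, x, x, x, p, i, x, x, i)
  "ptxtxt" → 6 new (p, t, x, t, x, t)
  "pxpt" → prefix "p" already present; 3 new (x, p, t)
  "titix" → 5 new (t, i, t, i, x)
  "xixip" → prefix "x" already present; 4 new (i, x, i, p)
  "piipt" → prefix "p" already present; 4 new (i, i, p, t)
  "pttx" → prefix "pt" already present; 2 new (t, x)
  "itpiii" → 6 new (i, t, p, i, i, i)
  "txxtp" → prefix "t" already present; 4 new (x, x, t, p)
  "ixtitxptxix" → prefix "i" already present; 10 new (x, t, i, t, x, p, t, x, i, x)
  "ittt" → prefix "it" already present; 2 new (t, t)
  "xxixttixtp" → prefix "xx" already present; 8 new (i, x, t, t, i, x, t, p)
  "itpxpxppp" → prefix "itp" already present; 6 new (x, p, x, p, p, p)
  "xpii" → prefix "x" already present; 3 new (p, i, i)
  "ppxpitxtxpt" → prefix "p" already present; 10 new (p, x, p, i, t, x, t, x, p, t)
  "xttp" → prefix "x" already present; 3 new (t, t, p)
  "pxiiptxip" → prefix "px" already present; 7 new (i, i, p, t, x, i, p)
  "titpxxiitip" → prefix "tit" already present; 8 new (p, x, x, i, i, t, i, p)
Total nodes = 9 + 6 + 3 + 5 + 4 + 4 + 2 + 6 + 4 + 10 + 2 + 8 + 6 + 3 + 10 + 3 + 7 + 8 = 100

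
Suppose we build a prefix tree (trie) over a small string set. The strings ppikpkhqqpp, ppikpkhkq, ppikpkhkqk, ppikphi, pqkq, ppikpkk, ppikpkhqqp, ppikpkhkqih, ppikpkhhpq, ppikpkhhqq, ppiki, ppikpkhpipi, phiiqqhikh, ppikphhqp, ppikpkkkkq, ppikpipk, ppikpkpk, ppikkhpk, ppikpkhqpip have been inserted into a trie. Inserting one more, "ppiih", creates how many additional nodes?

Walking "ppiih" from the root, the first 3 characters ("ppi") follow existing edges; "i" is the first miss.
So 5 − 3 = 2 new nodes.

2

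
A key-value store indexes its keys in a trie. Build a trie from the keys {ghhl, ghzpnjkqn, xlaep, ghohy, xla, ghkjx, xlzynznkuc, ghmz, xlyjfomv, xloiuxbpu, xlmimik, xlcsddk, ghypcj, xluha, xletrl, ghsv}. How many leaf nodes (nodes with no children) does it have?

15

A leaf is a node with no children — equivalently, the end of a word that is not a proper prefix of any other stored word.
Those words: "ghhl", "ghkjx", "ghmz", "ghohy", "ghsv", "ghypcj", "ghzpnjkqn", "xlaep", "xlcsddk", "xletrl", "xlmimik", "xloiuxbpu", "xluha", "xlyjfomv", "xlzynznkuc"
Leaf count: 15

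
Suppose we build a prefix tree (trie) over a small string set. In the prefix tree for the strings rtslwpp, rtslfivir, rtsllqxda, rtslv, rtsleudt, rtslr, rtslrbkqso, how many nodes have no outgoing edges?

6

A leaf is a node with no children — equivalently, the end of a word that is not a proper prefix of any other stored word.
Those words: "rtsleudt", "rtslfivir", "rtsllqxda", "rtslrbkqso", "rtslv", "rtslwpp"
Leaf count: 6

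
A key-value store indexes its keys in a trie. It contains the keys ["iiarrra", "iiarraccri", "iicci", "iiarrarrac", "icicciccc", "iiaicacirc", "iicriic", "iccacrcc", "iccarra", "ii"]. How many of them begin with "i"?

10

Filter for entries beginning with "i":
Matches: "iccacrcc", "iccarra", "icicciccc", "ii", "iiaicacirc", "iiarraccri", "iiarrarrac", "iiarrra", "iicci", "iicriic"
Count: 10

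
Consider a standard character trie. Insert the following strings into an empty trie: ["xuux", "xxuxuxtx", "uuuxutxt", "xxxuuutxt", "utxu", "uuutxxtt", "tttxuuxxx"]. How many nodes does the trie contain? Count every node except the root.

Trace insertions, counting only characters that open a new branch:
  "xuux" → 4 new (x, u, u, x)
  "xxuxuxtx" → prefix "x" already present; 7 new (x, u, x, u, x, t, x)
  "uuuxutxt" → 8 new (u, u, u, x, u, t, x, t)
  "xxxuuutxt" → prefix "xx" already present; 7 new (x, u, u, u, t, x, t)
  "utxu" → prefix "u" already present; 3 new (t, x, u)
  "uuutxxtt" → prefix "uuu" already present; 5 new (t, x, x, t, t)
  "tttxuuxxx" → 9 new (t, t, t, x, u, u, x, x, x)
Total nodes = 4 + 7 + 8 + 7 + 3 + 5 + 9 = 43

43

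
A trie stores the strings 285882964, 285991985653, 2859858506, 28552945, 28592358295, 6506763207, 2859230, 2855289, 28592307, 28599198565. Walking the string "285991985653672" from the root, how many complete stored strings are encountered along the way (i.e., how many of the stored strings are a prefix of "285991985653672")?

Walk "285991985653672" from the root; an end-of-word marker is hit whenever a stored word is a prefix of "285991985653672".
Prefixes of the query that are stored words: "28599198565", "285991985653"
Count: 2

2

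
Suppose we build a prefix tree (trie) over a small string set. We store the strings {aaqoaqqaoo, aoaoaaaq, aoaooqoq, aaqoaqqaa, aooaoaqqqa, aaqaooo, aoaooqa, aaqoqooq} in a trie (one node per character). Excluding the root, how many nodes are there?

39

Trace insertions, counting only characters that open a new branch:
  "aaqoaqqaoo" → 10 new (a, a, q, o, a, q, q, a, o, o)
  "aoaoaaaq" → prefix "a" already present; 7 new (o, a, o, a, a, a, q)
  "aoaooqoq" → prefix "aoao" already present; 4 new (o, q, o, q)
  "aaqoaqqaa" → prefix "aaqoaqqa" already present; 1 new (a)
  "aooaoaqqqa" → prefix "ao" already present; 8 new (o, a, o, a, q, q, q, a)
  "aaqaooo" → prefix "aaq" already present; 4 new (a, o, o, o)
  "aoaooqa" → prefix "aoaooq" already present; 1 new (a)
  "aaqoqooq" → prefix "aaqo" already present; 4 new (q, o, o, q)
Total nodes = 10 + 7 + 4 + 1 + 8 + 4 + 1 + 4 = 39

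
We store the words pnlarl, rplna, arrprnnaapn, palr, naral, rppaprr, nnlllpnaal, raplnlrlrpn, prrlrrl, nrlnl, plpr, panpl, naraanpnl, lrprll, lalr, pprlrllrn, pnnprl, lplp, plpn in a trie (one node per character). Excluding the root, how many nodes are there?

100

Trace insertions, counting only characters that open a new branch:
  "pnlarl" → 6 new (p, n, l, a, r, l)
  "rplna" → 5 new (r, p, l, n, a)
  "arrprnnaapn" → 11 new (a, r, r, p, r, n, n, a, a, p, n)
  "palr" → prefix "p" already present; 3 new (a, l, r)
  "naral" → 5 new (n, a, r, a, l)
  "rppaprr" → prefix "rp" already present; 5 new (p, a, p, r, r)
  "nnlllpnaal" → prefix "n" already present; 9 new (n, l, l, l, p, n, a, a, l)
  "raplnlrlrpn" → prefix "r" already present; 10 new (a, p, l, n, l, r, l, r, p, n)
  "prrlrrl" → prefix "p" already present; 6 new (r, r, l, r, r, l)
  "nrlnl" → prefix "n" already present; 4 new (r, l, n, l)
  "plpr" → prefix "p" already present; 3 new (l, p, r)
  "panpl" → prefix "pa" already present; 3 new (n, p, l)
  "naraanpnl" → prefix "nara" already present; 5 new (a, n, p, n, l)
  "lrprll" → 6 new (l, r, p, r, l, l)
  "lalr" → prefix "l" already present; 3 new (a, l, r)
  "pprlrllrn" → prefix "p" already present; 8 new (p, r, l, r, l, l, r, n)
  "pnnprl" → prefix "pn" already present; 4 new (n, p, r, l)
  "lplp" → prefix "l" already present; 3 new (p, l, p)
  "plpn" → prefix "plp" already present; 1 new (n)
Total nodes = 6 + 5 + 11 + 3 + 5 + 5 + 9 + 10 + 6 + 4 + 3 + 3 + 5 + 6 + 3 + 8 + 4 + 3 + 1 = 100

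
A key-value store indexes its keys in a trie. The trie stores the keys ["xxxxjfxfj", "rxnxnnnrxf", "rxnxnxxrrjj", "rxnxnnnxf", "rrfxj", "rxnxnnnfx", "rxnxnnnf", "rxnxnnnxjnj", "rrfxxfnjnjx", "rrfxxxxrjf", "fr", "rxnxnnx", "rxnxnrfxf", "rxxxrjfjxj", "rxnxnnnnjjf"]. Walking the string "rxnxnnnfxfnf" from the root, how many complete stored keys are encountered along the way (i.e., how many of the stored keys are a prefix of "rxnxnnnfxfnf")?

Traverse "rxnxnnnfxfnf" character by character; count nodes along the way that are marked as word ends.
Prefixes of the query that are stored words: "rxnxnnnf", "rxnxnnnfx"
Count: 2

2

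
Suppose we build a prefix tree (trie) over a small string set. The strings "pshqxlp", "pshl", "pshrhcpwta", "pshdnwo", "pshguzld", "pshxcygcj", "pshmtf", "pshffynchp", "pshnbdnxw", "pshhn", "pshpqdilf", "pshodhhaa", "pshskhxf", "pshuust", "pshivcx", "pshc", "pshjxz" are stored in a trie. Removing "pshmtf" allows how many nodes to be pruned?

3

A node on "pshmtf"'s path can go only if nothing else ends at it or branches off below it.
The suffix "mtf" (3 nodes) is used only by "pshmtf"; the node for "psh" still has the child "q", so pruning stops there.
Nodes removed: 3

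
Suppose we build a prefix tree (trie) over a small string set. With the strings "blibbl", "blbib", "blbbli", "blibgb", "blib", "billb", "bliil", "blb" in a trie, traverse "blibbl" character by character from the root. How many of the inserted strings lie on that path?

2

Traverse "blibbl" character by character; count nodes along the way that are marked as word ends.
Prefixes of the query that are stored words: "blib", "blibbl"
Count: 2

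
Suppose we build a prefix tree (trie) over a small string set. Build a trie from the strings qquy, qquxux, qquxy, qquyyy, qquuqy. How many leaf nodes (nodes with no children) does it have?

4

A leaf is a node with no children — equivalently, the end of a word that is not a proper prefix of any other stored word.
Those words: "qquuqy", "qquxux", "qquxy", "qquyyy"
Leaf count: 4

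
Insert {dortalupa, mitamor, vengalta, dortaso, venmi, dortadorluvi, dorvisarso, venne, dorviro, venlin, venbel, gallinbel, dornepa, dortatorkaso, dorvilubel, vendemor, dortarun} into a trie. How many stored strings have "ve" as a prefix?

Walk to "ve"; the words in its subtree are exactly those with that prefix.
Matches: "venbel", "vendemor", "vengalta", "venlin", "venmi", "venne"
Count: 6

6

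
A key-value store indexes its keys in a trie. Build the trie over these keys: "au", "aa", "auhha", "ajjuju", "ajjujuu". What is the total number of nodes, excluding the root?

Insert word by word; a character creates a node only if that edge doesn't already exist:
  "au" → 2 new (a, u)
  "aa" → prefix "a" already present; 1 new (a)
  "auhha" → prefix "au" already present; 3 new (h, h, a)
  "ajjuju" → prefix "a" already present; 5 new (j, j, u, j, u)
  "ajjujuu" → prefix "ajjuju" already present; 1 new (u)
Total nodes = 2 + 1 + 3 + 5 + 1 = 12

12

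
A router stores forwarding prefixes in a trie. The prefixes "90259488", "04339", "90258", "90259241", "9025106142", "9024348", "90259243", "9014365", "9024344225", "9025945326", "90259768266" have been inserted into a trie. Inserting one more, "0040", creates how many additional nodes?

The longest prefix of "0040" already in the trie is "0" (length 1).
Each of the 3 remaining characters creates one node.

3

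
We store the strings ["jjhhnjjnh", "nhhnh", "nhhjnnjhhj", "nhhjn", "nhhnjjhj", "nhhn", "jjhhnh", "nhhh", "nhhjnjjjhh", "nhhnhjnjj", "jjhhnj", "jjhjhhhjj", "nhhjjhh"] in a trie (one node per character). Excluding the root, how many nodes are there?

For each word, the new-node count is its length minus the longest prefix already in the trie:
  "jjhhnjjnh" → 9 new (j, j, h, h, n, j, j, n, h)
  "nhhnh" → 5 new (n, h, h, n, h)
  "nhhjnnjhhj" → prefix "nhh" already present; 7 new (j, n, n, j, h, h, j)
  "nhhjn" → prefix "nhhjn" already present; 0 new (none)
  "nhhnjjhj" → prefix "nhhn" already present; 4 new (j, j, h, j)
  "nhhn" → prefix "nhhn" already present; 0 new (none)
  "jjhhnh" → prefix "jjhhn" already present; 1 new (h)
  "nhhh" → prefix "nhh" already present; 1 new (h)
  "nhhjnjjjhh" → prefix "nhhjn" already present; 5 new (j, j, j, h, h)
  "nhhnhjnjj" → prefix "nhhnh" already present; 4 new (j, n, j, j)
  "jjhhnj" → prefix "jjhhnj" already present; 0 new (none)
  "jjhjhhhjj" → prefix "jjh" already present; 6 new (j, h, h, h, j, j)
  "nhhjjhh" → prefix "nhhj" already present; 3 new (j, h, h)
Total nodes = 9 + 5 + 7 + 0 + 4 + 0 + 1 + 1 + 5 + 4 + 0 + 6 + 3 = 45

45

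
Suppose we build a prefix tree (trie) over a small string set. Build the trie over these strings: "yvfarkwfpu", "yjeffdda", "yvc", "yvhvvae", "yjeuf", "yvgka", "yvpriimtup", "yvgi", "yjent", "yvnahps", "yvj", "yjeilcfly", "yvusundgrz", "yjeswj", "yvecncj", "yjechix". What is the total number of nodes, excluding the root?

71

Count nodes per top-level branch (shared prefixes stored once):
  'y'-branch (yjechix, yjeffdda, yjeilcfly, yjent, yjeswj, yjeuf, yvc, yvecncj, yvfarkwfpu, yvgi, yvgka, yvhvvae, yvj, yvnahps, yvpriimtup, yvusundgrz): 71 nodes
Sum: 71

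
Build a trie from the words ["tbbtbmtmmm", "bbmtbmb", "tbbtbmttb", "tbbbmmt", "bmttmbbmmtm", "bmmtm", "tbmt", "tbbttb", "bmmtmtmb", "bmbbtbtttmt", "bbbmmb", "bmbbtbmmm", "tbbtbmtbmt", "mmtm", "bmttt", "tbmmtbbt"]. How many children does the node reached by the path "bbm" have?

1

Follow the path "bbm" to its node, then look at its outgoing edges.
Characters that immediately follow "bbm" among the stored strings: {t}.
That node has 1 child edge.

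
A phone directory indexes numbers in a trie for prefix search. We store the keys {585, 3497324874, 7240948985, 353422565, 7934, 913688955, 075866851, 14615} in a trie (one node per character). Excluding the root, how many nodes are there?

For each word, the new-node count is its length minus the longest prefix already in the trie:
  "585" → 3 new (5, 8, 5)
  "3497324874" → 10 new (3, 4, 9, 7, 3, 2, 4, 8, 7, 4)
  "7240948985" → 10 new (7, 2, 4, 0, 9, 4, 8, 9, 8, 5)
  "353422565" → prefix "3" already present; 8 new (5, 3, 4, 2, 2, 5, 6, 5)
  "7934" → prefix "7" already present; 3 new (9, 3, 4)
  "913688955" → 9 new (9, 1, 3, 6, 8, 8, 9, 5, 5)
  "075866851" → 9 new (0, 7, 5, 8, 6, 6, 8, 5, 1)
  "14615" → 5 new (1, 4, 6, 1, 5)
Total nodes = 3 + 10 + 10 + 8 + 3 + 9 + 9 + 5 = 57

57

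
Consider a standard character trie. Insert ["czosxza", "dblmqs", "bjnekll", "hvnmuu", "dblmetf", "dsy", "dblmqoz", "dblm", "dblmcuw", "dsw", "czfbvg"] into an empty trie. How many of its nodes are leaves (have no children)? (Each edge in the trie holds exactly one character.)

10

A leaf is a node with no children — equivalently, the end of a word that is not a proper prefix of any other stored word.
Those words: "bjnekll", "czfbvg", "czosxza", "dblmcuw", "dblmetf", "dblmqoz", "dblmqs", "dsw", "dsy", "hvnmuu"
Leaf count: 10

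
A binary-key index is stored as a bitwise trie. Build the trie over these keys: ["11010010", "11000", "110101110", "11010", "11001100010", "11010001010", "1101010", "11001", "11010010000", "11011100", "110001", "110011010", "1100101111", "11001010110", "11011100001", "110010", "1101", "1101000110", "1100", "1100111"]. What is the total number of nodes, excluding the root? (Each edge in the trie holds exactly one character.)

Count nodes per top-level branch (shared prefixes stored once):
  '1'-branch (1100, 11000, 110001, 11001, 110010, 11001010110, 1100101111, 11001100010, 110011010, 1100111, 1101, 11010, 11010001010, 1101000110, 11010010, 11010010000, 1101010, 110101110, 11011100, 11011100001): 52 nodes
Sum: 52

52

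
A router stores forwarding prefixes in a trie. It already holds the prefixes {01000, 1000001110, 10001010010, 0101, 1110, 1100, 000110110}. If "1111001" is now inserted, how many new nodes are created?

4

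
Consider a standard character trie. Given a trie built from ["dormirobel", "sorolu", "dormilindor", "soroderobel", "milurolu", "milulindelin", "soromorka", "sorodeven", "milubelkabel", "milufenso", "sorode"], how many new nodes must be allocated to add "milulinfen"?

The longest prefix of "milulinfen" already in the trie is "milulin" (length 7).
Each of the 3 remaining characters creates one node.

3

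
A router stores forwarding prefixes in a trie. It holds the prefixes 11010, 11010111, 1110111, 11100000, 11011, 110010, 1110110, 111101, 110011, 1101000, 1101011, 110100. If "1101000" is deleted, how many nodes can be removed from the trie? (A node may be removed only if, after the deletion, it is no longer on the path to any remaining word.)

1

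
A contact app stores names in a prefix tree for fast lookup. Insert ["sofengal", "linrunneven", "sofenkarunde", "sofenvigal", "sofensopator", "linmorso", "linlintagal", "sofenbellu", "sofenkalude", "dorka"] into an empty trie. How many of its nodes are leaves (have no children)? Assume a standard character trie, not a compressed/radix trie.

Leaves are exactly the stored words that no other stored word extends.
Those words: "dorka", "linlintagal", "linmorso", "linrunneven", "sofenbellu", "sofengal", "sofenkalude", "sofenkarunde", "sofensopator", "sofenvigal"
Leaf count: 10

10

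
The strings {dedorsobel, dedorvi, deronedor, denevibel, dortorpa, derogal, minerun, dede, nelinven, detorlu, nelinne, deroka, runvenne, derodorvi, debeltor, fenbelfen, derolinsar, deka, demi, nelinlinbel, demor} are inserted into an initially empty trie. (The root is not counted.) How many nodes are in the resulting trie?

107

Trace insertions, counting only characters that open a new branch:
  "dedorsobel" → 10 new (d, e, d, o, r, s, o, b, e, l)
  "dedorvi" → prefix "dedor" already present; 2 new (v, i)
  "deronedor" → prefix "de" already present; 7 new (r, o, n, e, d, o, r)
  "denevibel" → prefix "de" already present; 7 new (n, e, v, i, b, e, l)
  "dortorpa" → prefix "d" already present; 7 new (o, r, t, o, r, p, a)
  "derogal" → prefix "dero" already present; 3 new (g, a, l)
  "minerun" → 7 new (m, i, n, e, r, u, n)
  "dede" → prefix "ded" already present; 1 new (e)
  "nelinven" → 8 new (n, e, l, i, n, v, e, n)
  "detorlu" → prefix "de" already present; 5 new (t, o, r, l, u)
  "nelinne" → prefix "nelin" already present; 2 new (n, e)
  "deroka" → prefix "dero" already present; 2 new (k, a)
  "runvenne" → 8 new (r, u, n, v, e, n, n, e)
  "derodorvi" → prefix "dero" already present; 5 new (d, o, r, v, i)
  "debeltor" → prefix "de" already present; 6 new (b, e, l, t, o, r)
  "fenbelfen" → 9 new (f, e, n, b, e, l, f, e, n)
  "derolinsar" → prefix "dero" already present; 6 new (l, i, n, s, a, r)
  "deka" → prefix "de" already present; 2 new (k, a)
  "demi" → prefix "de" already present; 2 new (m, i)
  "nelinlinbel" → prefix "nelin" already present; 6 new (l, i, n, b, e, l)
  "demor" → prefix "dem" already present; 2 new (o, r)
Total nodes = 10 + 2 + 7 + 7 + 7 + 3 + 7 + 1 + 8 + 5 + 2 + 2 + 8 + 5 + 6 + 9 + 6 + 2 + 2 + 6 + 2 = 107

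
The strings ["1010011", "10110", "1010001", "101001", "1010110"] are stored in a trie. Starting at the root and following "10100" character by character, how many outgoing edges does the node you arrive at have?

2

The children of the "10100" node are the distinct next characters among strings starting with "10100".
Distinct next characters after "10100": 0, 1.
That node has 2 child edges.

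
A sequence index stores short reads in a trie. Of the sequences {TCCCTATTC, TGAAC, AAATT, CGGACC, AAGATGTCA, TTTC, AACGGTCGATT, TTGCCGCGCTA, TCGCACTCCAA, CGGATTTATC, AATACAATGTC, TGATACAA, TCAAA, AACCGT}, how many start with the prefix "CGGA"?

2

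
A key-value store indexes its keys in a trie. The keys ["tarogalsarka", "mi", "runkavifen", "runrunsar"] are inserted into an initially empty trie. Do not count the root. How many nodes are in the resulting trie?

Count nodes per top-level branch (shared prefixes stored once):
  'm'-branch (mi): 2 nodes
  'r'-branch (runkavifen, runrunsar): 16 nodes
  't'-branch (tarogalsarka): 12 nodes
Sum: 30

30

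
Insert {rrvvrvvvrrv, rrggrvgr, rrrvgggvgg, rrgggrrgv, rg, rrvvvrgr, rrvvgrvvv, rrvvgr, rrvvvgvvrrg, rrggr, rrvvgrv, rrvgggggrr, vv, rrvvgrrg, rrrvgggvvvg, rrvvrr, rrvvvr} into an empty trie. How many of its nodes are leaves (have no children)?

A leaf is a node with no children — equivalently, the end of a word that is not a proper prefix of any other stored word.
Those words: "rg", "rrgggrrgv", "rrggrvgr", "rrrvgggvgg", "rrrvgggvvvg", "rrvgggggrr", "rrvvgrrg", "rrvvgrvvv", "rrvvrr", "rrvvrvvvrrv", "rrvvvgvvrrg", "rrvvvrgr", "vv"
Leaf count: 13

13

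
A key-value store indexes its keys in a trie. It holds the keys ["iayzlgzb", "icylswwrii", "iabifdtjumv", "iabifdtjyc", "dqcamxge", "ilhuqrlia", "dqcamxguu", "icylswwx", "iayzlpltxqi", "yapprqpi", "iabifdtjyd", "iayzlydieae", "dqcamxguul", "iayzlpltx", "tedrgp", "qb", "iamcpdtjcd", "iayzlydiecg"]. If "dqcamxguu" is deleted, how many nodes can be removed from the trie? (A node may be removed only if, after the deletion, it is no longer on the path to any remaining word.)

0

A node on "dqcamxguu"'s path can go only if nothing else ends at it or branches off below it.
Every node on "dqcamxguu" is still needed (e.g. by "dqcamxguul"), so nothing is freed.
Nodes removed: 0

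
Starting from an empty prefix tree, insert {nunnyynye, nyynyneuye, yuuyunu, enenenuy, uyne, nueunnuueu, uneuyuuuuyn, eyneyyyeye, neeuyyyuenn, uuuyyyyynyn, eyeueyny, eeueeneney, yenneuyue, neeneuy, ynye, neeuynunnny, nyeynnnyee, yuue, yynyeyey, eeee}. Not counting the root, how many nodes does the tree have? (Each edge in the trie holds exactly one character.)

138

For each word, the new-node count is its length minus the longest prefix already in the trie:
  "nunnyynye" → 9 new (n, u, n, n, y, y, n, y, e)
  "nyynyneuye" → prefix "n" already present; 9 new (y, y, n, y, n, e, u, y, e)
  "yuuyunu" → 7 new (y, u, u, y, u, n, u)
  "enenenuy" → 8 new (e, n, e, n, e, n, u, y)
  "uyne" → 4 new (u, y, n, e)
  "nueunnuueu" → prefix "nu" already present; 8 new (e, u, n, n, u, u, e, u)
  "uneuyuuuuyn" → prefix "u" already present; 10 new (n, e, u, y, u, u, u, u, y, n)
  "eyneyyyeye" → prefix "e" already present; 9 new (y, n, e, y, y, y, e, y, e)
  "neeuyyyuenn" → prefix "n" already present; 10 new (e, e, u, y, y, y, u, e, n, n)
  "uuuyyyyynyn" → prefix "u" already present; 10 new (u, u, y, y, y, y, y, n, y, n)
  "eyeueyny" → prefix "ey" already present; 6 new (e, u, e, y, n, y)
  "eeueeneney" → prefix "e" already present; 9 new (e, u, e, e, n, e, n, e, y)
  "yenneuyue" → prefix "y" already present; 8 new (e, n, n, e, u, y, u, e)
  "neeneuy" → prefix "nee" already present; 4 new (n, e, u, y)
  "ynye" → prefix "y" already present; 3 new (n, y, e)
  "neeuynunnny" → prefix "neeuy" already present; 6 new (n, u, n, n, n, y)
  "nyeynnnyee" → prefix "ny" already present; 8 new (e, y, n, n, n, y, e, e)
  "yuue" → prefix "yuu" already present; 1 new (e)
  "yynyeyey" → prefix "y" already present; 7 new (y, n, y, e, y, e, y)
  "eeee" → prefix "ee" already present; 2 new (e, e)
Total nodes = 9 + 9 + 7 + 8 + 4 + 8 + 10 + 9 + 10 + 10 + 6 + 9 + 8 + 4 + 3 + 6 + 8 + 1 + 7 + 2 = 138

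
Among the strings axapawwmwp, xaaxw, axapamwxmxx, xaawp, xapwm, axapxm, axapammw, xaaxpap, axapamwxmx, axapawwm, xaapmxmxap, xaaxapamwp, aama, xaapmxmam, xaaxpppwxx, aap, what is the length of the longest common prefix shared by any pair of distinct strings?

Look for the deepest trie node that still has at least two words in its subtree.
e.g. "axapamwxmx" and "axapamwxmxx" share the prefix "axapamwxmx" of length 10; no pair shares a longer one.
Longest shared-prefix length: 10

10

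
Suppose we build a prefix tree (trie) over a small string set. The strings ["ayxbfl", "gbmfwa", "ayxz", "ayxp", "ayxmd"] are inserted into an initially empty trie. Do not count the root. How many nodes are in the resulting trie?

Trie structure (* marks end of a word):
(root)
├─ a
│  └─ y
│     └─ x
│        ├─ b
│        │  └─ f
│        │     └─ l *
│        ├─ m
│        │  └─ d *
│        ├─ p *
│        └─ z *
└─ g
   └─ b
      └─ m
         └─ f
            └─ w
               └─ a *
Counting every labelled node above: 16.

16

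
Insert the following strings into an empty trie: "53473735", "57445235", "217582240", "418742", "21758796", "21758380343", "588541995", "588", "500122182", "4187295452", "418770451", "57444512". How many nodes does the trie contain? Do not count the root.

70

Trace insertions, counting only characters that open a new branch:
  "53473735" → 8 new (5, 3, 4, 7, 3, 7, 3, 5)
  "57445235" → prefix "5" already present; 7 new (7, 4, 4, 5, 2, 3, 5)
  "217582240" → 9 new (2, 1, 7, 5, 8, 2, 2, 4, 0)
  "418742" → 6 new (4, 1, 8, 7, 4, 2)
  "21758796" → prefix "21758" already present; 3 new (7, 9, 6)
  "21758380343" → prefix "21758" already present; 6 new (3, 8, 0, 3, 4, 3)
  "588541995" → prefix "5" already present; 8 new (8, 8, 5, 4, 1, 9, 9, 5)
  "588" → prefix "588" already present; 0 new (none)
  "500122182" → prefix "5" already present; 8 new (0, 0, 1, 2, 2, 1, 8, 2)
  "4187295452" → prefix "4187" already present; 6 new (2, 9, 5, 4, 5, 2)
  "418770451" → prefix "4187" already present; 5 new (7, 0, 4, 5, 1)
  "57444512" → prefix "5744" already present; 4 new (4, 5, 1, 2)
Total nodes = 8 + 7 + 9 + 6 + 3 + 6 + 8 + 0 + 8 + 6 + 5 + 4 = 70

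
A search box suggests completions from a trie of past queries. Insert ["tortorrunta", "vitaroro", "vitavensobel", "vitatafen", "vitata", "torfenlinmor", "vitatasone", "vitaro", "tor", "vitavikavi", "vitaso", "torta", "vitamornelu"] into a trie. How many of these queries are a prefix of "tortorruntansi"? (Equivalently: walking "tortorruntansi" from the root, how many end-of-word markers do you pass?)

2

Check each prefix of "tortorruntansi" against the stored set — each match is an end-marker on the path.
Prefixes of the query that are stored words: "tor", "tortorrunta"
Count: 2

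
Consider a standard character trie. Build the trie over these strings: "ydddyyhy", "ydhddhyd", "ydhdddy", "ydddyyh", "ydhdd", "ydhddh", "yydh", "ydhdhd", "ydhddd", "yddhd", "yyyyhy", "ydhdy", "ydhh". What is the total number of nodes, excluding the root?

29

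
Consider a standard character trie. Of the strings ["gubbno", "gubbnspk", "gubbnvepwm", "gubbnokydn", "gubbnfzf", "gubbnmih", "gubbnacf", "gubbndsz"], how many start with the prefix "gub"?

Walk to "gub"; the words in its subtree are exactly those with that prefix.
Words under "gub": gubbnacf, gubbndsz, gubbnfzf, gubbnmih, gubbno, gubbnokydn, gubbnspk, gubbnvepwm
Count: 8

8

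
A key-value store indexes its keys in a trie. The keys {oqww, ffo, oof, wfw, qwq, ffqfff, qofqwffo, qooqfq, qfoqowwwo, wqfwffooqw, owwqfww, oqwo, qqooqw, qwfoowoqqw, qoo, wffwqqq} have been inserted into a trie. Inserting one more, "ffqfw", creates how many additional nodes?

Walking "ffqfw" from the root, the first 4 characters ("ffqf") follow existing edges; "w" is the first miss.
Each of the 1 remaining characters creates one node.

1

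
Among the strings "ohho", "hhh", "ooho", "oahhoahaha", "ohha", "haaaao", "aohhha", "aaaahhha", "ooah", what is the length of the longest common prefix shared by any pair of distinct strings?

3

The deepest shared node is where two words last agree before diverging.
"ohha" and "ohho" agree on "ohh" (3 characters) before diverging; nothing deeper is shared.
Longest shared-prefix length: 3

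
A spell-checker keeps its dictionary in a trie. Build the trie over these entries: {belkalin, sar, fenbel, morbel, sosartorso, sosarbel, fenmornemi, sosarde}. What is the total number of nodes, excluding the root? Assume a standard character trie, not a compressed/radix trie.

Insert word by word; a character creates a node only if that edge doesn't already exist:
  "belkalin" → 8 new (b, e, l, k, a, l, i, n)
  "sar" → 3 new (s, a, r)
  "fenbel" → 6 new (f, e, n, b, e, l)
  "morbel" → 6 new (m, o, r, b, e, l)
  "sosartorso" → prefix "s" already present; 9 new (o, s, a, r, t, o, r, s, o)
  "sosarbel" → prefix "sosar" already present; 3 new (b, e, l)
  "fenmornemi" → prefix "fen" already present; 7 new (m, o, r, n, e, m, i)
  "sosarde" → prefix "sosar" already present; 2 new (d, e)
Total nodes = 8 + 3 + 6 + 6 + 9 + 3 + 7 + 2 = 44

44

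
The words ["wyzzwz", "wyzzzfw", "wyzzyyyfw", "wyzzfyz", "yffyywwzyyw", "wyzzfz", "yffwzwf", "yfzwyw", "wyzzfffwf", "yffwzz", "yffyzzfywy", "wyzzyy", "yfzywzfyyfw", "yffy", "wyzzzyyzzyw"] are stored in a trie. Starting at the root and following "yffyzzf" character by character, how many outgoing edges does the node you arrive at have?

Follow the path "yffyzzf" to its node, then look at its outgoing edges.
Characters that immediately follow "yffyzzf" among the stored strings: {y}.
That node has 1 child edge.

1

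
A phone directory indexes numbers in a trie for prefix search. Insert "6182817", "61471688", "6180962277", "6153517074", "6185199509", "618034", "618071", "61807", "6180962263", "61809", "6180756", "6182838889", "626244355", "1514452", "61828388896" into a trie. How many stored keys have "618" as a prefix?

11

Filter for entries beginning with "618":
Matches: "618034", "61807", "618071", "6180756", "61809", "6180962263", "6180962277", "6182817", "6182838889", "61828388896", "6185199509"
Count: 11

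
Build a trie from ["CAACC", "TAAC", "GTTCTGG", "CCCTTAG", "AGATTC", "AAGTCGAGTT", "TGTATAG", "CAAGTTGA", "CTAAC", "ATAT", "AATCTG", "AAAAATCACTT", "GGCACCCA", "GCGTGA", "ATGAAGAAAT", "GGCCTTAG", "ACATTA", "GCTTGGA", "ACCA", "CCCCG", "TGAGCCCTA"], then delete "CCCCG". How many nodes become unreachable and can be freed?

A node on "CCCCG"'s path can go only if nothing else ends at it or branches off below it.
The suffix "CG" (2 nodes) is used only by "CCCCG"; the node for "CCC" still has the child "T", so pruning stops there.
Nodes removed: 2

2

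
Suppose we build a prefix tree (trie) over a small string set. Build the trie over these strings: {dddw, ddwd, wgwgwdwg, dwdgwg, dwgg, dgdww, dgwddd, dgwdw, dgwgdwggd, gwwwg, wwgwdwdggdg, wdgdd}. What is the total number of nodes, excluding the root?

55

For each word, the new-node count is its length minus the longest prefix already in the trie:
  "dddw" → 4 new (d, d, d, w)
  "ddwd" → prefix "dd" already present; 2 new (w, d)
  "wgwgwdwg" → 8 new (w, g, w, g, w, d, w, g)
  "dwdgwg" → prefix "d" already present; 5 new (w, d, g, w, g)
  "dwgg" → prefix "dw" already present; 2 new (g, g)
  "dgdww" → prefix "d" already present; 4 new (g, d, w, w)
  "dgwddd" → prefix "dg" already present; 4 new (w, d, d, d)
  "dgwdw" → prefix "dgwd" already present; 1 new (w)
  "dgwgdwggd" → prefix "dgw" already present; 6 new (g, d, w, g, g, d)
  "gwwwg" → 5 new (g, w, w, w, g)
  "wwgwdwdggdg" → prefix "w" already present; 10 new (w, g, w, d, w, d, g, g, d, g)
  "wdgdd" → prefix "w" already present; 4 new (d, g, d, d)
Total nodes = 4 + 2 + 8 + 5 + 2 + 4 + 4 + 1 + 6 + 5 + 10 + 4 = 55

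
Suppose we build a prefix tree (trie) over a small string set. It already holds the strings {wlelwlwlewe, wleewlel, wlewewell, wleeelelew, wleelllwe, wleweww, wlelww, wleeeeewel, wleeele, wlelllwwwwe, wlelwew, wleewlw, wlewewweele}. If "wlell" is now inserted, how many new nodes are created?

"wlell" is already a full path in the trie; only an end-marker is added.
No new nodes are needed: 0.

0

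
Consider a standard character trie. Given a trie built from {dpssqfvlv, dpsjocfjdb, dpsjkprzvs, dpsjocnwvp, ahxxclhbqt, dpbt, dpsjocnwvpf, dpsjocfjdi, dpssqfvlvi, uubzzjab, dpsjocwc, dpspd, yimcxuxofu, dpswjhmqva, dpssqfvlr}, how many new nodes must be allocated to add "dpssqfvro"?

"dpssqfv" is already a path in the trie; the remaining "ro" must be added.
Each of the 2 remaining characters creates one node.

2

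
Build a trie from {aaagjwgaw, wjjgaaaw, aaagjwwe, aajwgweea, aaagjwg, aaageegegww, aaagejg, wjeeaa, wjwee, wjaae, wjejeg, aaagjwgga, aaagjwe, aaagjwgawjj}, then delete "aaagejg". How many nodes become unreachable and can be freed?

2

Walk "aaagejg" from the leaf back toward the root, removing each node that no remaining word uses.
The suffix "jg" (2 nodes) is used only by "aaagejg"; the node for "aaage" still has the child "e", so pruning stops there.
Nodes removed: 2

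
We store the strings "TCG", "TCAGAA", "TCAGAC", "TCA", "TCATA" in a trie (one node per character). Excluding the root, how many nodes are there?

10

Trie structure (* marks end of a word):
(root)
└─ T
   └─ C
      ├─ A *
      │  ├─ G
      │  │  └─ A
      │  │     ├─ A *
      │  │     └─ C *
      │  └─ T
      │     └─ A *
      └─ G *
Counting every labelled node above: 10.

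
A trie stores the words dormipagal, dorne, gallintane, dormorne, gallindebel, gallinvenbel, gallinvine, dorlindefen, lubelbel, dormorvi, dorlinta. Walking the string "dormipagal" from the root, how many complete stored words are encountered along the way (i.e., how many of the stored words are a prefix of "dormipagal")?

1

Traverse "dormipagal" character by character; count nodes along the way that are marked as word ends.
Prefixes of the query that are stored words: "dormipagal"
Count: 1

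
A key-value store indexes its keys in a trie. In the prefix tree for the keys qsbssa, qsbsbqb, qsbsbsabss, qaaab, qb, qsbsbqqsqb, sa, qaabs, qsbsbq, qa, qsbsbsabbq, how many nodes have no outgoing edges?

9

A leaf is a node with no children — equivalently, the end of a word that is not a proper prefix of any other stored word.
Those words: "qaaab", "qaabs", "qb", "qsbsbqb", "qsbsbqqsqb", "qsbsbsabbq", "qsbsbsabss", "qsbssa", "sa"
Leaf count: 9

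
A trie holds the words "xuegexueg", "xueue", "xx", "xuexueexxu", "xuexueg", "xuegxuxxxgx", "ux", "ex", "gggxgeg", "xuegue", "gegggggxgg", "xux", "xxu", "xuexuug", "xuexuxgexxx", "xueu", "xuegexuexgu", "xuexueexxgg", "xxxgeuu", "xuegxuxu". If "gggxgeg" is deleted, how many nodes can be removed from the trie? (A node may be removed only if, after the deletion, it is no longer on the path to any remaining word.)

Walk "gggxgeg" from the leaf back toward the root, removing each node that no remaining word uses.
The suffix "ggxgeg" (6 nodes) is used only by "gggxgeg"; the node for "g" still has the child "e", so pruning stops there.
Nodes removed: 6

6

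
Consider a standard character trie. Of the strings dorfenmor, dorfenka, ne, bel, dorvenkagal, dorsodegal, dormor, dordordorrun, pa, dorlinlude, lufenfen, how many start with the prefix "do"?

7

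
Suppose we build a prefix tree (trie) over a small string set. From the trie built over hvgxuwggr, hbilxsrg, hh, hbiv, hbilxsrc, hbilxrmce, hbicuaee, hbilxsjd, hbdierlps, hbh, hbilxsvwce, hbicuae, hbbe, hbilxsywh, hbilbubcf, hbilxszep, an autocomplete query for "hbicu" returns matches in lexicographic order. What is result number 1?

hbicuae

Words with prefix "hbicu", in lexicographic order: "hbicuae", "hbicuaee"
Position 1: hbicuae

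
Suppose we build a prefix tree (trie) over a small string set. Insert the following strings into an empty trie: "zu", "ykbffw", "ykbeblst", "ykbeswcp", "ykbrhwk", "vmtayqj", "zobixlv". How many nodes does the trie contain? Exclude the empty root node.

Insert word by word; a character creates a node only if that edge doesn't already exist:
  "zu" → 2 new (z, u)
  "ykbffw" → 6 new (y, k, b, f, f, w)
  "ykbeblst" → prefix "ykb" already present; 5 new (e, b, l, s, t)
  "ykbeswcp" → prefix "ykbe" already present; 4 new (s, w, c, p)
  "ykbrhwk" → prefix "ykb" already present; 4 new (r, h, w, k)
  "vmtayqj" → 7 new (v, m, t, a, y, q, j)
  "zobixlv" → prefix "z" already present; 6 new (o, b, i, x, l, v)
Total nodes = 2 + 6 + 5 + 4 + 4 + 7 + 6 = 34

34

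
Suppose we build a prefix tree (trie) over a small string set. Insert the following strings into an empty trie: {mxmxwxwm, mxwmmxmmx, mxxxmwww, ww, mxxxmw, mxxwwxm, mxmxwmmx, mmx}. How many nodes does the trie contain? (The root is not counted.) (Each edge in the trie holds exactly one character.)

Count nodes per top-level branch (shared prefixes stored once):
  'm'-branch (mmx, mxmxwmmx, mxmxwxwm, mxwmmxmmx, mxxwwxm, mxxxmw, mxxxmwww): 30 nodes
  'w'-branch (ww): 2 nodes
Sum: 32

32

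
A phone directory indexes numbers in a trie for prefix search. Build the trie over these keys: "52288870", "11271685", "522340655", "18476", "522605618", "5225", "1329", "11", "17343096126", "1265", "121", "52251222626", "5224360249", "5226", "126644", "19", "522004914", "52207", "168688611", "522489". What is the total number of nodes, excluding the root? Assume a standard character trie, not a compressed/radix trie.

85

Count nodes per top-level branch (shared prefixes stored once):
  '1'-branch (11, 11271685, 121, 1265, 126644, 1329, 168688611, 17343096126, 18476, 19): 41 nodes
  '5'-branch (522004914, 52207, 522340655, 5224360249, 522489, 5225, 52251222626, 5226, 522605618, 52288870): 44 nodes
Sum: 85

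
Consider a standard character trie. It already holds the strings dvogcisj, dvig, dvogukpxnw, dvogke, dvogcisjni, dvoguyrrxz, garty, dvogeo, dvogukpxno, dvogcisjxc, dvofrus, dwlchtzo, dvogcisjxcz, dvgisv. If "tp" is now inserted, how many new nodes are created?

No existing word starts with "t", so every character of "tp" needs a new node.
2 − 0 = 2 new nodes.

2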